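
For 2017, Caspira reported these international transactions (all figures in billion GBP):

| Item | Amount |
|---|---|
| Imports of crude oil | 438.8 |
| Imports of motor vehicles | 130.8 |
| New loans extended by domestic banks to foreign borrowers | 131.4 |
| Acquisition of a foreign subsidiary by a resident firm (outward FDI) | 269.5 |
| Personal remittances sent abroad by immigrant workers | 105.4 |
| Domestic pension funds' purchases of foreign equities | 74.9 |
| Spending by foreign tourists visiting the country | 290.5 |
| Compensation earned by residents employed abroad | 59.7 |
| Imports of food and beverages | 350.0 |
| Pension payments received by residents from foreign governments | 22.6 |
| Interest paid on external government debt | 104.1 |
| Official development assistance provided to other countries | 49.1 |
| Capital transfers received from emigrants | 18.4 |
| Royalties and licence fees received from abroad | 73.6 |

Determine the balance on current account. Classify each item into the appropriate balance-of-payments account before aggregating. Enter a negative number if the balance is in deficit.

Goods: -350.0 - 130.8 - 438.8 = -919.6
Services: 290.5 + 73.6 = 364.1
Primary income: -104.1 + 59.7 = -44.4
Secondary income: -105.4 + 22.6 - 49.1 = -131.9
Current account = (-919.6) + 364.1 + (-44.4) + (-131.9) = -731.8
(Excluded from the current account — financial account: new loans extended by domestic banks to foreign borrowers 131.4, acquisition of a foreign subsidiary by a resident firm (outward FDI) 269.5, domestic pension funds' purchases of foreign equities 74.9; capital account: capital transfers received from emigrants 18.4.)

-731.8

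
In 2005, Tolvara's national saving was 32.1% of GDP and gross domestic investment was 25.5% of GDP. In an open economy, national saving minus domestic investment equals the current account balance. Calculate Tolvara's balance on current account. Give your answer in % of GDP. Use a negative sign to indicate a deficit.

6.6

CA = S - I = 32.1 - 25.5 = 6.6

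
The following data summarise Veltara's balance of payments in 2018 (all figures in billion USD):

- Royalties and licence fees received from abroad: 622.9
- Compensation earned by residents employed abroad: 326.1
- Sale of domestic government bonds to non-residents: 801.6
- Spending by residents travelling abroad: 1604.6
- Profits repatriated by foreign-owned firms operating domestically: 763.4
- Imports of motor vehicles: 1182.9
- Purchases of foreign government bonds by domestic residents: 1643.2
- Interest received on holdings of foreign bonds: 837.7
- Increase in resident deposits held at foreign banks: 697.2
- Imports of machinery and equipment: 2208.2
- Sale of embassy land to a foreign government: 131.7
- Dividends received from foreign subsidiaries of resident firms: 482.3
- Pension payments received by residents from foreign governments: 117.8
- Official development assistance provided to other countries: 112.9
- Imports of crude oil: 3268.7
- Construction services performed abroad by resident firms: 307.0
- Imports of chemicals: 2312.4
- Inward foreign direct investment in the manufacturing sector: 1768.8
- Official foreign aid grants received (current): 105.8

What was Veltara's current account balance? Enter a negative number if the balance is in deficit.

-8653.5

Goods: -1182.9 - 2208.2 - 3268.7 - 2312.4 = -8972.2
Services: -1604.6 + 307.0 + 622.9 = -674.7
Primary income: -763.4 + 326.1 + 482.3 + 837.7 = 882.7
Secondary income: -112.9 + 117.8 + 105.8 = 110.7
Current account = (-8972.2) + (-674.7) + 882.7 + 110.7 = -8653.5
(Excluded from the current account — financial account: sale of domestic government bonds to non-residents 801.6, purchases of foreign government bonds by domestic residents 1643.2, increase in resident deposits held at foreign banks 697.2, inward foreign direct investment in the manufacturing sector 1768.8; capital account: sale of embassy land to a foreign government 131.7.)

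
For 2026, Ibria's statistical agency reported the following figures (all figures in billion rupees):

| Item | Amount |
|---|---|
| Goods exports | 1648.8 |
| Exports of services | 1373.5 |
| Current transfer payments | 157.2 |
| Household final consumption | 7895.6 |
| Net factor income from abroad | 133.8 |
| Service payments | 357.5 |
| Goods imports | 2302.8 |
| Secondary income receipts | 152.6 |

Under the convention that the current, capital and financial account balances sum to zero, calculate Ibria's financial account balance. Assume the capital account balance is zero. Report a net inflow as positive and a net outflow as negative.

Goods balance = 1648.8 - 2302.8 = -654.0
Services balance = 1373.5 - 357.5 = 1016.0
Trade balance (goods + services) = -654.0 + 1016.0 = 362.0
Net primary income = 133.8
Net secondary income = 152.6 - 157.2 = -4.6
Current account = 362.0 + 133.8 + (-4.6) = 491.2
Financial account = -(491.2) = -491.2

-491.2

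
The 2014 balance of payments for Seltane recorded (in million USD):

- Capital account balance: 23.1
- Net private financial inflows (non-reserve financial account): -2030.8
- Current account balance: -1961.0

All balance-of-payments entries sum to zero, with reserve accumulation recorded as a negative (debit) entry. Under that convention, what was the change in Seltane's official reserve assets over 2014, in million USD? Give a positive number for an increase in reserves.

-3968.7

Official reserve transactions balance = -((-1961.0) + 23.1 + (-2030.8)) = 3968.7
An accumulation of reserves is recorded as a debit (negative entry), so the change in the stock of reserves is the negative of that balance.
Change in official reserves = -(3968.7) = -3968.7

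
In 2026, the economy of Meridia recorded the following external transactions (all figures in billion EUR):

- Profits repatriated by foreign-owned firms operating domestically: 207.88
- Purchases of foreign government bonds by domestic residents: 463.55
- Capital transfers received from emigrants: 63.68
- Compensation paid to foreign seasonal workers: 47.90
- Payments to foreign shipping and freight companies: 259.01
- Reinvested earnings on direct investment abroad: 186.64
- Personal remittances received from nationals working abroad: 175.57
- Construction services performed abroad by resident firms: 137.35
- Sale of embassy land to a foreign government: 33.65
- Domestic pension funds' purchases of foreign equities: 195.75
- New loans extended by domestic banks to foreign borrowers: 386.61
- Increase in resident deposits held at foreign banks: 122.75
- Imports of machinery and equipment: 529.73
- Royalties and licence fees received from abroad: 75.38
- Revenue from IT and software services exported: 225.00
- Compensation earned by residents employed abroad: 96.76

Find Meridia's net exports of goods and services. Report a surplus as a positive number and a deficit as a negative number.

Goods: -529.73
Services: -259.01 + 75.38 + 137.35 + 225.00 = 178.72
Trade balance = -529.73 + 178.72 = -351.01
(Excluded from the trade balance — primary income: profits repatriated by foreign-owned firms operating domestically 207.88, compensation paid to foreign seasonal workers 47.90, reinvested earnings on direct investment abroad 186.64, compensation earned by residents employed abroad 96.76; financial account: purchases of foreign government bonds by domestic residents 463.55, domestic pension funds' purchases of foreign equities 195.75, new loans extended by domestic banks to foreign borrowers 386.61, increase in resident deposits held at foreign banks 122.75; capital account: capital transfers received from emigrants 63.68, sale of embassy land to a foreign government 33.65; secondary income: personal remittances received from nationals working abroad 175.57.)

-351.01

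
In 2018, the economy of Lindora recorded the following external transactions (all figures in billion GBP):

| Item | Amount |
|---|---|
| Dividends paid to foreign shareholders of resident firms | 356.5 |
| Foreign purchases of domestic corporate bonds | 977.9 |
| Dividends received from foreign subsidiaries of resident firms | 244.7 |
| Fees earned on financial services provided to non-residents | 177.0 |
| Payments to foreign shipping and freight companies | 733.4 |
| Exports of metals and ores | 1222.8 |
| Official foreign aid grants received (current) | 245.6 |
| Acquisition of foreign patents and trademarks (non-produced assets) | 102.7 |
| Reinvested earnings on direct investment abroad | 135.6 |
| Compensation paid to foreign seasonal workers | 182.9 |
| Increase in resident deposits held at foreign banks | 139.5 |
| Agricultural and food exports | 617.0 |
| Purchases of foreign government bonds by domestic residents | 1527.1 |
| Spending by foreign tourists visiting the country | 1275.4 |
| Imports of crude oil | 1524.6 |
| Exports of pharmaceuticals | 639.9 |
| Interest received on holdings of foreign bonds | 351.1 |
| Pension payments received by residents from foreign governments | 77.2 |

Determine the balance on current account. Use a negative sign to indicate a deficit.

Goods: 617.0 + 1222.8 + 639.9 - 1524.6 = 955.1
Services: 1275.4 - 733.4 + 177.0 = 719.0
Primary income: 244.7 - 182.9 + 135.6 - 356.5 + 351.1 = 192.0
Secondary income: 77.2 + 245.6 = 322.8
Current account = 955.1 + 719.0 + 192.0 + 322.8 = 2188.9
(Excluded from the current account — financial account: foreign purchases of domestic corporate bonds 977.9, increase in resident deposits held at foreign banks 139.5, purchases of foreign government bonds by domestic residents 1527.1; capital account: acquisition of foreign patents and trademarks (non-produced assets) 102.7.)

2188.9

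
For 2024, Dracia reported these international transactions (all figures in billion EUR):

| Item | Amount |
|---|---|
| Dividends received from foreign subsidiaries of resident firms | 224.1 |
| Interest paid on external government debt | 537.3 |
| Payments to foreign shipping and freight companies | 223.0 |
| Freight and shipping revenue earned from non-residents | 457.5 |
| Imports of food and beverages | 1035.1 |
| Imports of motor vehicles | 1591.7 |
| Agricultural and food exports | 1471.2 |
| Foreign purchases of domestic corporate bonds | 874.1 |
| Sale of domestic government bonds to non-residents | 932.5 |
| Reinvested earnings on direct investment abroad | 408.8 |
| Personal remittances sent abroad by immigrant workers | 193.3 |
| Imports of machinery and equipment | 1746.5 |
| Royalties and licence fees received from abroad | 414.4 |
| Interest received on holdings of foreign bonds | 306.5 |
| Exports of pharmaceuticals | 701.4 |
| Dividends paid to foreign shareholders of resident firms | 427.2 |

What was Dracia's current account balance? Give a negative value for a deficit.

-1770.2

Goods: -1746.5 - 1035.1 + 701.4 - 1591.7 + 1471.2 = -2200.7
Services: -223.0 + 457.5 + 414.4 = 648.9
Primary income: 224.1 + 408.8 - 537.3 + 306.5 - 427.2 = -25.1
Secondary income: -193.3
Current account = (-2200.7) + 648.9 + (-25.1) + (-193.3) = -1770.2
(Excluded from the current account — financial account: foreign purchases of domestic corporate bonds 874.1, sale of domestic government bonds to non-residents 932.5.)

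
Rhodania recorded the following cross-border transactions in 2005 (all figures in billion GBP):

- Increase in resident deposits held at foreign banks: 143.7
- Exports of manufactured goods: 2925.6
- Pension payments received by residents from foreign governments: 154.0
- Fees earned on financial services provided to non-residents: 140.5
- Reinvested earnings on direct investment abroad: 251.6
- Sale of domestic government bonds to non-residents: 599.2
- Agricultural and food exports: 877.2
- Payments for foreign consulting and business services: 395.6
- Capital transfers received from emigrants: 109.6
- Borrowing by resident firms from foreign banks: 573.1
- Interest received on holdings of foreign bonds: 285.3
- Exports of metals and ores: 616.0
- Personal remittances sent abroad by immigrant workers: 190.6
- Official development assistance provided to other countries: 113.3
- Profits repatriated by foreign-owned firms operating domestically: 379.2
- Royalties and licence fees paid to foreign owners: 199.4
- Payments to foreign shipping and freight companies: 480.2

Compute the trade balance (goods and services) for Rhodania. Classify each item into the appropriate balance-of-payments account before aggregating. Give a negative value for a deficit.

Goods: 877.2 + 616.0 + 2925.6 = 4418.8
Services: -480.2 - 199.4 + 140.5 - 395.6 = -934.7
Trade balance = 4418.8 + (-934.7) = 3484.1
(Excluded from the trade balance — financial account: increase in resident deposits held at foreign banks 143.7, sale of domestic government bonds to non-residents 599.2, borrowing by resident firms from foreign banks 573.1; secondary income: pension payments received by residents from foreign governments 154.0, personal remittances sent abroad by immigrant workers 190.6, official development assistance provided to other countries 113.3; primary income: reinvested earnings on direct investment abroad 251.6, interest received on holdings of foreign bonds 285.3, profits repatriated by foreign-owned firms operating domestically 379.2; capital account: capital transfers received from emigrants 109.6.)

3484.1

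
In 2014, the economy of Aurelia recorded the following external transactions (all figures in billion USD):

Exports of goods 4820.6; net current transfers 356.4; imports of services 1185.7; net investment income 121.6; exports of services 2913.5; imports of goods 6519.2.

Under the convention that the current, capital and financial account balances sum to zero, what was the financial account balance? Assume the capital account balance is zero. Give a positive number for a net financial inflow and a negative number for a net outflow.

Goods balance = 4820.6 - 6519.2 = -1698.6
Services balance = 2913.5 - 1185.7 = 1727.8
Trade balance (goods + services) = -1698.6 + 1727.8 = 29.2
Net primary income = 121.6
Net secondary income = 356.4
Current account = 29.2 + 121.6 + 356.4 = 507.2
Financial account = -(507.2) = -507.2

-507.2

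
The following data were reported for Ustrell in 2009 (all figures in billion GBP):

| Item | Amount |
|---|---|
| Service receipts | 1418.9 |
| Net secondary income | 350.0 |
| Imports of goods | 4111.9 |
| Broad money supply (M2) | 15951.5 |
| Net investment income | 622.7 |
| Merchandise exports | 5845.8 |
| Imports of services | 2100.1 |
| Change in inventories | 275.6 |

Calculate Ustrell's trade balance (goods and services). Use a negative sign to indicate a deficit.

1052.7

Goods balance = 5845.8 - 4111.9 = 1733.9
Services balance = 1418.9 - 2100.1 = -681.2
Trade balance (goods + services) = 1733.9 + (-681.2) = 1052.7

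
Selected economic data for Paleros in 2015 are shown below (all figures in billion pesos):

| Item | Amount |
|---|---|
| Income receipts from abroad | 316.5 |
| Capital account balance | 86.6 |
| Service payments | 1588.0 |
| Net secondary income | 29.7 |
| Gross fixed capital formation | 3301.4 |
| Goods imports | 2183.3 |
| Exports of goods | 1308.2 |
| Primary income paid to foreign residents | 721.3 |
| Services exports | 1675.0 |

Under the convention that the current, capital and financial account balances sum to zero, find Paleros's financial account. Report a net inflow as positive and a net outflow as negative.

1076.6

Goods balance = 1308.2 - 2183.3 = -875.1
Services balance = 1675.0 - 1588.0 = 87.0
Trade balance (goods + services) = -875.1 + 87.0 = -788.1
Net primary income = 316.5 - 721.3 = -404.8
Net secondary income = 29.7
Current account = -788.1 + (-404.8) + 29.7 = -1163.2
Financial account = -(-1163.2 + 86.6) = 1076.6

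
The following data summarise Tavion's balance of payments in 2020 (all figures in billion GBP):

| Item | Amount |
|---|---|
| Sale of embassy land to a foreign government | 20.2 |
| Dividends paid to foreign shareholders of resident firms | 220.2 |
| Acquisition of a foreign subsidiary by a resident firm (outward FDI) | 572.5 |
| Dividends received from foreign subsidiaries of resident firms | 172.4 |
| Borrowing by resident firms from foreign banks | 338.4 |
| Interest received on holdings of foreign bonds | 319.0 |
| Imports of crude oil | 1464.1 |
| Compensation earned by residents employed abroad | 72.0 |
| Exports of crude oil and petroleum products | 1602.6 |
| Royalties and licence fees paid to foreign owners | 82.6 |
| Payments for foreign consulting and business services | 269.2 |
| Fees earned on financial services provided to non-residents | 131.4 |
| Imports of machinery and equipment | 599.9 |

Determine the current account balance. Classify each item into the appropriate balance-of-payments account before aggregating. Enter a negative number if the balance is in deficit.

Goods: -1464.1 - 599.9 + 1602.6 = -461.4
Services: -82.6 - 269.2 + 131.4 = -220.4
Primary income: 72.0 + 172.4 + 319.0 - 220.2 = 343.2
Current account = (-461.4) + (-220.4) + 343.2 = -338.6
(Excluded from the current account — capital account: sale of embassy land to a foreign government 20.2; financial account: acquisition of a foreign subsidiary by a resident firm (outward FDI) 572.5, borrowing by resident firms from foreign banks 338.4.)

-338.6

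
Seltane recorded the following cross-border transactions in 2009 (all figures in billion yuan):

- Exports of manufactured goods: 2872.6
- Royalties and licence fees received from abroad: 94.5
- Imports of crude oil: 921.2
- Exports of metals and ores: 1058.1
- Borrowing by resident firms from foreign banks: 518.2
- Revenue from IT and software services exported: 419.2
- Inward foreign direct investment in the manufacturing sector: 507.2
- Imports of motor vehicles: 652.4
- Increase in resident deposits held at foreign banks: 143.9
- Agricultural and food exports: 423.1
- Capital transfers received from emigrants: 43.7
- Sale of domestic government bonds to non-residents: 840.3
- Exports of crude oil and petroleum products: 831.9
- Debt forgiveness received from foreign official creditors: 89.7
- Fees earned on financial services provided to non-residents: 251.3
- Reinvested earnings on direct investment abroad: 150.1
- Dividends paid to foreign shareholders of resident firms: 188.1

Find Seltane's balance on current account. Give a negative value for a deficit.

Goods: -921.2 - 652.4 + 423.1 + 1058.1 + 831.9 + 2872.6 = 3612.1
Services: 94.5 + 251.3 + 419.2 = 765.0
Primary income: 150.1 - 188.1 = -38.0
Current account = 3612.1 + 765.0 + (-38.0) = 4339.1
(Excluded from the current account — financial account: borrowing by resident firms from foreign banks 518.2, inward foreign direct investment in the manufacturing sector 507.2, increase in resident deposits held at foreign banks 143.9, sale of domestic government bonds to non-residents 840.3; capital account: capital transfers received from emigrants 43.7, debt forgiveness received from foreign official creditors 89.7.)

4339.1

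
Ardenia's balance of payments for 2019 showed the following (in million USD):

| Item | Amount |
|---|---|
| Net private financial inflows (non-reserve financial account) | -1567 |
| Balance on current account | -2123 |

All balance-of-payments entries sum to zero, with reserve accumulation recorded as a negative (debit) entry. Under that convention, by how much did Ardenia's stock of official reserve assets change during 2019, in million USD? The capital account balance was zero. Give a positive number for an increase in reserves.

-3690

Official reserve transactions balance = -((-2123) + (-1567)) = 3690
An accumulation of reserves is recorded as a debit (negative entry), so the change in the stock of reserves is the negative of that balance.
Change in official reserves = -(3690) = -3690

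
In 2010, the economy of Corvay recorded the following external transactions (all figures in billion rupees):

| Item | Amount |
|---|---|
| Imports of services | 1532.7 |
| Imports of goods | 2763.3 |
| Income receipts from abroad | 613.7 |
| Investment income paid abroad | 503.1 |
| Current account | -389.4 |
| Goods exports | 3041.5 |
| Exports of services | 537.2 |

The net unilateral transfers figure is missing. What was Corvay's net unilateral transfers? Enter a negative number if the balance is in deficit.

217.3

Current account = goods balance + services balance + net primary income + net secondary income
Sum of the known components = -606.7
Net unilateral transfers = CA - (known components) = -389.4 - (-606.7) = 217.3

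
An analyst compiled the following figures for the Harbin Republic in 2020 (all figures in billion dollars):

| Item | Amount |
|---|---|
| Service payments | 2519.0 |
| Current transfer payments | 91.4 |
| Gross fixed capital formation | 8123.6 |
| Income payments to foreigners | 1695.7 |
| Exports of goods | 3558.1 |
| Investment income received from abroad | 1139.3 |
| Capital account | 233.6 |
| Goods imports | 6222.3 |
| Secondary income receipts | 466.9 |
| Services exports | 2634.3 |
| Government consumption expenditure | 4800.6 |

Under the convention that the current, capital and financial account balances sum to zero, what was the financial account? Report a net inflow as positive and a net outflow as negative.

Goods balance = 3558.1 - 6222.3 = -2664.2
Services balance = 2634.3 - 2519.0 = 115.3
Trade balance (goods + services) = -2664.2 + 115.3 = -2548.9
Net primary income = 1139.3 - 1695.7 = -556.4
Net secondary income = 466.9 - 91.4 = 375.5
Current account = -2548.9 + (-556.4) + 375.5 = -2729.8
Financial account = -(-2729.8 + 233.6) = 2496.2

2496.2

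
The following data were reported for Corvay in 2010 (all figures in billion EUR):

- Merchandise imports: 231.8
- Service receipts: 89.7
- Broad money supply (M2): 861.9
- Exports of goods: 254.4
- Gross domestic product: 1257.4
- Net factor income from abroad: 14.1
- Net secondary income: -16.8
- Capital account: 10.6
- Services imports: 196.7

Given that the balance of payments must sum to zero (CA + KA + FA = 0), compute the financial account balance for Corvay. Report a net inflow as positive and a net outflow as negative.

76.5

Goods balance = 254.4 - 231.8 = 22.6
Services balance = 89.7 - 196.7 = -107.0
Trade balance (goods + services) = 22.6 + (-107.0) = -84.4
Net primary income = 14.1
Net secondary income = -16.8
Current account = -84.4 + 14.1 + (-16.8) = -87.1
Financial account = -(-87.1 + 10.6) = 76.5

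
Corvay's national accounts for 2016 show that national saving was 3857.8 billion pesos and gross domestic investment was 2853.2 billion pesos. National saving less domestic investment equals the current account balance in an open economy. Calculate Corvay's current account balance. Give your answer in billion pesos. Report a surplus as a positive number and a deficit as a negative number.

1004.6

CA = S - I = 3857.8 - 2853.2 = 1004.6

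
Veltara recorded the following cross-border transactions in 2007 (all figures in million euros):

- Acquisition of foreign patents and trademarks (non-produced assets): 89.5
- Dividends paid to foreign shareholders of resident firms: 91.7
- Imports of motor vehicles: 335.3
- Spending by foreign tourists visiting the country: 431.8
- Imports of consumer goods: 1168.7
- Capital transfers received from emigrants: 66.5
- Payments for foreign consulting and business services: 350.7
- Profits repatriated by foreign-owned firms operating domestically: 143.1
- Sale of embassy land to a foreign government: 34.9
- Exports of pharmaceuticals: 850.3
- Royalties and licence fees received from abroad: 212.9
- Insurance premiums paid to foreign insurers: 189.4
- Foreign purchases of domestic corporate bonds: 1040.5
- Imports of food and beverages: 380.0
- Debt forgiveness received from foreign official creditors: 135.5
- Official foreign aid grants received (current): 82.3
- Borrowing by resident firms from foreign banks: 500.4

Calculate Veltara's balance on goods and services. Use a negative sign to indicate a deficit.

Goods: -380.0 + 850.3 - 335.3 - 1168.7 = -1033.7
Services: -350.7 + 431.8 + 212.9 - 189.4 = 104.6
Trade balance = -1033.7 + 104.6 = -929.1
(Excluded from the trade balance — capital account: acquisition of foreign patents and trademarks (non-produced assets) 89.5, capital transfers received from emigrants 66.5, sale of embassy land to a foreign government 34.9, debt forgiveness received from foreign official creditors 135.5; primary income: dividends paid to foreign shareholders of resident firms 91.7, profits repatriated by foreign-owned firms operating domestically 143.1; financial account: foreign purchases of domestic corporate bonds 1040.5, borrowing by resident firms from foreign banks 500.4; secondary income: official foreign aid grants received (current) 82.3.)

-929.1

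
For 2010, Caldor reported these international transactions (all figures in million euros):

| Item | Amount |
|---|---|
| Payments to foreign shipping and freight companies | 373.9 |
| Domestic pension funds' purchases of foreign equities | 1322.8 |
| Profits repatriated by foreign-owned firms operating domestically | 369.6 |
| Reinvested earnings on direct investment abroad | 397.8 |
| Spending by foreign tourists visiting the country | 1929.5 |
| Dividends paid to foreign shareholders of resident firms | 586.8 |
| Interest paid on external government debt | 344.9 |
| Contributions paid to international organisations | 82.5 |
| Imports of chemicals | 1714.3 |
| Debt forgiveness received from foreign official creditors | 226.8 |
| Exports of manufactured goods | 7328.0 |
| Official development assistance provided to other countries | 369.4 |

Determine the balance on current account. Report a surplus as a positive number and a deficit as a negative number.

Goods: -1714.3 + 7328.0 = 5613.7
Services: -373.9 + 1929.5 = 1555.6
Primary income: 397.8 - 586.8 - 369.6 - 344.9 = -903.5
Secondary income: -82.5 - 369.4 = -451.9
Current account = 5613.7 + 1555.6 + (-903.5) + (-451.9) = 5813.9
(Excluded from the current account — financial account: domestic pension funds' purchases of foreign equities 1322.8; capital account: debt forgiveness received from foreign official creditors 226.8.)

5813.9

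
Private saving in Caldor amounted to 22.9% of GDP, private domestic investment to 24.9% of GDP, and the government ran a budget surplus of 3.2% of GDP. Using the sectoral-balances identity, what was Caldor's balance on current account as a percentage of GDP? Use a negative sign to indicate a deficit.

1.2

By the sectoral-balances identity, CA = (S_private - I) + (T - G).
Private balance = 22.9 - 24.9 = -2.0
Government balance (T - G) = 3.2
CA = -2.0 + 3.2 = 1.2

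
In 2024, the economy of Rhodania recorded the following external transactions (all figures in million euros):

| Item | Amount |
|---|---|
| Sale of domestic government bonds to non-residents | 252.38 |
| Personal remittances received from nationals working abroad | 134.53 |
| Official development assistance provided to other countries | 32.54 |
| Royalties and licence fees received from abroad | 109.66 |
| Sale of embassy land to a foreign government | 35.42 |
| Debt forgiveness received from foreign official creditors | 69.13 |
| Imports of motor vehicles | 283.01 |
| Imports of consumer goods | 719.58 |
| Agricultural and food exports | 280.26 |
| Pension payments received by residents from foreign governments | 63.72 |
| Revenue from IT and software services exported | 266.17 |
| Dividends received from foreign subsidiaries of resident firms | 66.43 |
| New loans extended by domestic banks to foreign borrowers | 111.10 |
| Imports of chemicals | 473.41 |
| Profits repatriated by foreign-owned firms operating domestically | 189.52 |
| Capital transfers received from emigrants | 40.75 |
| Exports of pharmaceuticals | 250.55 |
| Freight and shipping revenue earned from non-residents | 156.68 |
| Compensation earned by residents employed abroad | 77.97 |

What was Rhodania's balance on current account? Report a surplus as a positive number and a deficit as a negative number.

Goods: -283.01 - 473.41 + 250.55 + 280.26 - 719.58 = -945.19
Services: 266.17 + 156.68 + 109.66 = 532.51
Primary income: -189.52 + 66.43 + 77.97 = -45.12
Secondary income: -32.54 + 63.72 + 134.53 = 165.71
Current account = (-945.19) + 532.51 + (-45.12) + 165.71 = -292.09
(Excluded from the current account — financial account: sale of domestic government bonds to non-residents 252.38, new loans extended by domestic banks to foreign borrowers 111.10; capital account: sale of embassy land to a foreign government 35.42, debt forgiveness received from foreign official creditors 69.13, capital transfers received from emigrants 40.75.)

-292.09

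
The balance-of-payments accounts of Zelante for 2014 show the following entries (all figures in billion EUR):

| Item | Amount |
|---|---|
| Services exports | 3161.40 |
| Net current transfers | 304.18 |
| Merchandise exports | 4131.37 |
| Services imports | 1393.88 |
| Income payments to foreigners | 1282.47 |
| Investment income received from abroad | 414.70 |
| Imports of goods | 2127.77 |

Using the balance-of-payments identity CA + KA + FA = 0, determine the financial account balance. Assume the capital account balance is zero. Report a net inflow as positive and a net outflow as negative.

-3207.53

Goods balance = 4131.37 - 2127.77 = 2003.60
Services balance = 3161.40 - 1393.88 = 1767.52
Trade balance (goods + services) = 2003.60 + 1767.52 = 3771.12
Net primary income = 414.70 - 1282.47 = -867.77
Net secondary income = 304.18
Current account = 3771.12 + (-867.77) + 304.18 = 3207.53
Financial account = -(3207.53) = -3207.53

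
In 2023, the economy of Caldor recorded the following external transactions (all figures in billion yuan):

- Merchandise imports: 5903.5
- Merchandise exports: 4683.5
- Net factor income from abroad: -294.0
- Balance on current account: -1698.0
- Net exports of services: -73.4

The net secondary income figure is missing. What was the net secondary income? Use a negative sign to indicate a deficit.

-110.6

Current account = goods balance + services balance + net primary income + net secondary income
Sum of the known components = -1587.4
Net secondary income = CA - (known components) = -1698.0 - (-1587.4) = -110.6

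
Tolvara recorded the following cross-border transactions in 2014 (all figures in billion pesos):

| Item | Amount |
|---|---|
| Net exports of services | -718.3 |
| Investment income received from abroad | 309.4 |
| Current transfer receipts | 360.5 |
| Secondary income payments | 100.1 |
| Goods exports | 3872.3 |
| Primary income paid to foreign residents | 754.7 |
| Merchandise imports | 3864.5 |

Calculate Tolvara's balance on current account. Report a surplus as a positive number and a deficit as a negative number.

-895.4

Goods balance = 3872.3 - 3864.5 = 7.8
Services balance = -718.3
Trade balance (goods + services) = 7.8 + (-718.3) = -710.5
Net primary income = 309.4 - 754.7 = -445.3
Net secondary income = 360.5 - 100.1 = 260.4
Current account = -710.5 + (-445.3) + 260.4 = -895.4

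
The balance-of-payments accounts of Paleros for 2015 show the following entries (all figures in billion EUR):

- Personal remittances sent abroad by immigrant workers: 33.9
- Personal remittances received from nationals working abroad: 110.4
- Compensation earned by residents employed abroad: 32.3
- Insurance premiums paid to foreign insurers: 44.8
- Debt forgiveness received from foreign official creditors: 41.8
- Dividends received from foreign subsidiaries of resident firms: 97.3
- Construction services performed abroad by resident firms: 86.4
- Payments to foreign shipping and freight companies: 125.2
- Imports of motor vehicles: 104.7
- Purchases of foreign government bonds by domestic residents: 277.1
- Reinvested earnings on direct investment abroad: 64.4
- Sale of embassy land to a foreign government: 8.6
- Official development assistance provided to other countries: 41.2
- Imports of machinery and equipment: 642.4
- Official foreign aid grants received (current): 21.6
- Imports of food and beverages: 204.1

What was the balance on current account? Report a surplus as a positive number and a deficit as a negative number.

Goods: -104.7 - 642.4 - 204.1 = -951.2
Services: -125.2 - 44.8 + 86.4 = -83.6
Primary income: 32.3 + 97.3 + 64.4 = 194.0
Secondary income: 110.4 - 41.2 - 33.9 + 21.6 = 56.9
Current account = (-951.2) + (-83.6) + 194.0 + 56.9 = -783.9
(Excluded from the current account — capital account: debt forgiveness received from foreign official creditors 41.8, sale of embassy land to a foreign government 8.6; financial account: purchases of foreign government bonds by domestic residents 277.1.)

-783.9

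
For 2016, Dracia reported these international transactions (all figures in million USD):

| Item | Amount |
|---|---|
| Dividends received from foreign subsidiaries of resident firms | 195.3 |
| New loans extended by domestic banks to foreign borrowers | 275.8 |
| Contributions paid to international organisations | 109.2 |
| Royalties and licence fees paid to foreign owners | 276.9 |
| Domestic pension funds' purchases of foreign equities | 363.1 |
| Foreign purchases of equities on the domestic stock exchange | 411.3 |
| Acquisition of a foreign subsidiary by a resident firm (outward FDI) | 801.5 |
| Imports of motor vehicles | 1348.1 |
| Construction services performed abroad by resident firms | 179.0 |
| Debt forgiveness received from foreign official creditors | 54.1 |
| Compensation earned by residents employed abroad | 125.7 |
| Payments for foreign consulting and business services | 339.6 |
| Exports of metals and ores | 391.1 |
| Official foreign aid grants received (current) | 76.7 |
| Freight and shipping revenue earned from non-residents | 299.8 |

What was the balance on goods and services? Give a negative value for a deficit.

-1094.7

Goods: -1348.1 + 391.1 = -957.0
Services: -339.6 + 299.8 - 276.9 + 179.0 = -137.7
Trade balance = -957.0 + (-137.7) = -1094.7
(Excluded from the trade balance — primary income: dividends received from foreign subsidiaries of resident firms 195.3, compensation earned by residents employed abroad 125.7; financial account: new loans extended by domestic banks to foreign borrowers 275.8, domestic pension funds' purchases of foreign equities 363.1, foreign purchases of equities on the domestic stock exchange 411.3, acquisition of a foreign subsidiary by a resident firm (outward FDI) 801.5; secondary income: contributions paid to international organisations 109.2, official foreign aid grants received (current) 76.7; capital account: debt forgiveness received from foreign official creditors 54.1.)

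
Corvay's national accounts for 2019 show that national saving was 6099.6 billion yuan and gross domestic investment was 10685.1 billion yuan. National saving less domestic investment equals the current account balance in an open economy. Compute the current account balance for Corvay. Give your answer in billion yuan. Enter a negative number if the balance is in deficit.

S - I = CA (net lending to the rest of the world).
CA = S - I = 6099.6 - 10685.1 = -4585.5

-4585.5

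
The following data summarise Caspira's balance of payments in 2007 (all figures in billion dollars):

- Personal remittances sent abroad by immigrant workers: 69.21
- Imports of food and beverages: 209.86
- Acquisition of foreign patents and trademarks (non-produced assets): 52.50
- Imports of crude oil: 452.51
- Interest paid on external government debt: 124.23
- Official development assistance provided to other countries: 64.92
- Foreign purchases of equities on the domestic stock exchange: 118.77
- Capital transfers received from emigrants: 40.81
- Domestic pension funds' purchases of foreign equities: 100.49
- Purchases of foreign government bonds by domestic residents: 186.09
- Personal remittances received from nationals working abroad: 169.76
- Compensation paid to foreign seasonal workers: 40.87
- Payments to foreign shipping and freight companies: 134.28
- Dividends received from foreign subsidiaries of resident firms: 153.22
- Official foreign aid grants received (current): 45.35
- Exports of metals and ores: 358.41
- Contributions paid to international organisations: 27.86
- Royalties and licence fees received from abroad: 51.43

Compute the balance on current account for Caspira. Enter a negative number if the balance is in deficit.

Goods: 358.41 - 452.51 - 209.86 = -303.96
Services: -134.28 + 51.43 = -82.85
Primary income: -124.23 + 153.22 - 40.87 = -11.88
Secondary income: 45.35 + 169.76 - 27.86 - 64.92 - 69.21 = 53.12
Current account = (-303.96) + (-82.85) + (-11.88) + 53.12 = -345.57
(Excluded from the current account — capital account: acquisition of foreign patents and trademarks (non-produced assets) 52.50, capital transfers received from emigrants 40.81; financial account: foreign purchases of equities on the domestic stock exchange 118.77, domestic pension funds' purchases of foreign equities 100.49, purchases of foreign government bonds by domestic residents 186.09.)

-345.57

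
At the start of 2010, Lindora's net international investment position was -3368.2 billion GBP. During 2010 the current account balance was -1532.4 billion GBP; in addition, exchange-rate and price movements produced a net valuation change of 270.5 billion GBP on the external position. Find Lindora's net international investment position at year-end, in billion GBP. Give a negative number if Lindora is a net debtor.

Change in NIIP = current account + net valuation change = -1532.4 + 270.5 = -1261.9
End-of-year NIIP = -3368.2 + (-1261.9) = -4630.1

-4630.1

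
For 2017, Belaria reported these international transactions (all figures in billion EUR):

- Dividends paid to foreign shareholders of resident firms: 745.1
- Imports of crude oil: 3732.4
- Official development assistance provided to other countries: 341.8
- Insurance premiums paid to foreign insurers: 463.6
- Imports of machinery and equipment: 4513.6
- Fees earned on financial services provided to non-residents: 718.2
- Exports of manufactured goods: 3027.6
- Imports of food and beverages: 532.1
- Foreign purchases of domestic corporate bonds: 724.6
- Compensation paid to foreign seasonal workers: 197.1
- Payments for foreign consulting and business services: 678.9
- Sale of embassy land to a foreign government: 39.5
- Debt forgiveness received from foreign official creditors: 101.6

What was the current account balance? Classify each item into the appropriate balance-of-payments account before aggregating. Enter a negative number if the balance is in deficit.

-7458.8

Goods: -3732.4 + 3027.6 - 4513.6 - 532.1 = -5750.5
Services: -678.9 + 718.2 - 463.6 = -424.3
Primary income: -197.1 - 745.1 = -942.2
Secondary income: -341.8
Current account = (-5750.5) + (-424.3) + (-942.2) + (-341.8) = -7458.8
(Excluded from the current account — financial account: foreign purchases of domestic corporate bonds 724.6; capital account: sale of embassy land to a foreign government 39.5, debt forgiveness received from foreign official creditors 101.6.)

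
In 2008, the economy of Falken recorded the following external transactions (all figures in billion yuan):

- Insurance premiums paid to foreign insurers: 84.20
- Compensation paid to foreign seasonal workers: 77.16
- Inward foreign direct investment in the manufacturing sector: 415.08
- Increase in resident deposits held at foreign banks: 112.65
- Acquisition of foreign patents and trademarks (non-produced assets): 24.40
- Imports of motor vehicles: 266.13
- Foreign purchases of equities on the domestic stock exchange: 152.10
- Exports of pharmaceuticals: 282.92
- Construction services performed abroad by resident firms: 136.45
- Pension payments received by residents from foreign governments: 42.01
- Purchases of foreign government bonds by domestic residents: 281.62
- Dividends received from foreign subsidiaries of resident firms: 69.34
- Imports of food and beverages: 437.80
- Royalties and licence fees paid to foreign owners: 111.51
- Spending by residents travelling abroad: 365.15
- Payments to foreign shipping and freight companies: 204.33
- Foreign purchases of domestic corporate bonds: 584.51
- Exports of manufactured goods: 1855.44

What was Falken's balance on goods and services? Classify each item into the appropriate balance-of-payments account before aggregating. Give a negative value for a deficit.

805.69

Goods: -437.80 - 266.13 + 282.92 + 1855.44 = 1434.43
Services: -84.20 + 136.45 - 204.33 - 365.15 - 111.51 = -628.74
Trade balance = 1434.43 + (-628.74) = 805.69
(Excluded from the trade balance — primary income: compensation paid to foreign seasonal workers 77.16, dividends received from foreign subsidiaries of resident firms 69.34; financial account: inward foreign direct investment in the manufacturing sector 415.08, increase in resident deposits held at foreign banks 112.65, foreign purchases of equities on the domestic stock exchange 152.10, purchases of foreign government bonds by domestic residents 281.62, foreign purchases of domestic corporate bonds 584.51; capital account: acquisition of foreign patents and trademarks (non-produced assets) 24.40; secondary income: pension payments received by residents from foreign governments 42.01.)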